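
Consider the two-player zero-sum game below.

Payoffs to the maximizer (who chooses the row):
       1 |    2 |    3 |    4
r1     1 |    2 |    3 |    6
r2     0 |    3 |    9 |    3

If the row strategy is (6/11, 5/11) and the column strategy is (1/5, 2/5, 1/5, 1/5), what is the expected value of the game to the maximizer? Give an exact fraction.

Against (1/5, 2/5, 1/5, 1/5), each row's expected payoff is r1: 14/5; r2: 18/5.
Taking the (6/11, 5/11)-weighted average: (6/11)·(14/5) + (5/11)·(18/5) = 174/55.

174/55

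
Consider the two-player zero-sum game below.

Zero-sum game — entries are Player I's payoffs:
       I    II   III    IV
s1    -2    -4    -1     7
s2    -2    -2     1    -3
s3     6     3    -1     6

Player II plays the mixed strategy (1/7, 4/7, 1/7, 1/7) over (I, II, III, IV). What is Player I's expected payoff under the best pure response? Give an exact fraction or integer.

23/7

s1: (-2)·(1/7) + (-4)·(4/7) + (-1)·(1/7) + (7)·(1/7) = -12/7.
s2: (-2)·(1/7) + (-2)·(4/7) + (1)·(1/7) + (-3)·(1/7) = -12/7.
s3: (6)·(1/7) + (3)·(4/7) + (-1)·(1/7) + (6)·(1/7) = 23/7.
The best pure response is s3 with expected payoff 23/7.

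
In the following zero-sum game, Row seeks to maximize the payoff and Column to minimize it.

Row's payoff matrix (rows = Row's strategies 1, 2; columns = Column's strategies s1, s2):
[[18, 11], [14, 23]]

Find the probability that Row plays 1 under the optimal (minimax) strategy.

Row minima are 11 and 14, so Row's maximin is 14; column maxima are 18 and 23, so Column's minimax is 18. These differ, so the equilibrium is in mixed strategies.
Let Row play 1 with probability p. Column is indifferent when 18p + 14(1−p) = 11p + 23(1−p), giving p = 9/16.

9/16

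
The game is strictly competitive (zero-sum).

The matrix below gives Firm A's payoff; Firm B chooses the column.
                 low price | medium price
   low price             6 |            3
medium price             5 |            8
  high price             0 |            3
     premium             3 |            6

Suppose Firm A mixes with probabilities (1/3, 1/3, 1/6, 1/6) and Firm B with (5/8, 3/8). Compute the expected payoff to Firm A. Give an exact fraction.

Against (5/8, 3/8), each row's expected payoff is low price: 39/8; medium price: 49/8; high price: 9/8; premium: 33/8.
Taking the (1/3, 1/3, 1/6, 1/6)-weighted average: (1/3)·(39/8) + (1/3)·(49/8) + (1/6)·(9/8) + (1/6)·(33/8) = 109/24.

109/24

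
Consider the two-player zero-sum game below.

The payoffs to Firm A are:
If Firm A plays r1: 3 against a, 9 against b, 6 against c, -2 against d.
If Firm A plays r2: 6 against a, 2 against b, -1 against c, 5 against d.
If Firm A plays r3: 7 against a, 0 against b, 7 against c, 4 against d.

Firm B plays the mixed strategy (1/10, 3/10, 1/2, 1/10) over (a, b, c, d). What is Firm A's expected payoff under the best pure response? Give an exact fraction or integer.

r1: (3)·(1/10) + (9)·(3/10) + (6)·(1/2) + (-2)·(1/10) = 29/5.
r2: (6)·(1/10) + (2)·(3/10) + (-1)·(1/2) + (5)·(1/10) = 6/5.
r3: (7)·(1/10) + (0)·(3/10) + (7)·(1/2) + (4)·(1/10) = 23/5.
The best pure response is r1 with expected payoff 29/5.

29/5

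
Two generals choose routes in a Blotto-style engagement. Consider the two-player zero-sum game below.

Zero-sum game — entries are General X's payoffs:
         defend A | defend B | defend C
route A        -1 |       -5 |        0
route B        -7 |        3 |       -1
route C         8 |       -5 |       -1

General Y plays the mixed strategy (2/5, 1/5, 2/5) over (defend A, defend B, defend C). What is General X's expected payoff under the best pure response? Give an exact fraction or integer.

route A: (-1)·(2/5) + (-5)·(1/5) + (0)·(2/5) = -7/5.
route B: (-7)·(2/5) + (3)·(1/5) + (-1)·(2/5) = -13/5.
route C: (8)·(2/5) + (-5)·(1/5) + (-1)·(2/5) = 9/5.
The best pure response is route C with expected payoff 9/5.

9/5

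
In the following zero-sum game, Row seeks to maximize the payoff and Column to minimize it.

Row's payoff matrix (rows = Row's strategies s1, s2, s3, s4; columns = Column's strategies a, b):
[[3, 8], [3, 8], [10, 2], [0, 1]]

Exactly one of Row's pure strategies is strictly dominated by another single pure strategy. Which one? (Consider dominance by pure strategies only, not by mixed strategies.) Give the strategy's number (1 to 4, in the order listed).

Compare s4 with s1: 3 > 0, 8 > 1.
So s1 strictly dominates s4 for Row; s4 is strictly dominated.

4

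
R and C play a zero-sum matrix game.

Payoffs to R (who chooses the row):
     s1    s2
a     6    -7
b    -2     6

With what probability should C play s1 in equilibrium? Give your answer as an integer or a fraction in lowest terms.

13/21

Row minima are -7 and -2, so R's maximin is -2; column maxima are 6 and 6, so C's minimax is 6. These differ, so the equilibrium is in mixed strategies.
Let C play s1 with probability q. R is indifferent when 6q − 7(1−q) = −2q + 6(1−q), giving q = 13/21.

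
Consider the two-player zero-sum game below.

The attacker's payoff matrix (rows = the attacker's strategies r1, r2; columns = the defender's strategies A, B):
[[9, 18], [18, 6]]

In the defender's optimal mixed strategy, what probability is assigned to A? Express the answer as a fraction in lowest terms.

Row minima are 9 and 6, so the attacker's maximin is 9; column maxima are 18 and 18, so the defender's minimax is 18. These differ, so the equilibrium is in mixed strategies.
Let the defender play A with probability q. The attacker is indifferent when 9q + 18(1−q) = 18q + 6(1−q), giving q = 4/7.

4/7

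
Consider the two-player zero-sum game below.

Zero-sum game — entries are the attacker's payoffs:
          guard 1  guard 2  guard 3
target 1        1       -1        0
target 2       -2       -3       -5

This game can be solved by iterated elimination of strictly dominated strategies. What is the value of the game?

-1

Column guard 1 is strictly dominated by guard 2 for the defender (-1<1, -3<-2); eliminate guard 1.
Row target 2 is strictly dominated by row target 1 (-1>-3, 0>-5); eliminate target 2.
Column guard 3 is strictly dominated by guard 2 for the defender (-1<0); eliminate guard 3.
Only (target 1, guard 2) remains, with payoff -1.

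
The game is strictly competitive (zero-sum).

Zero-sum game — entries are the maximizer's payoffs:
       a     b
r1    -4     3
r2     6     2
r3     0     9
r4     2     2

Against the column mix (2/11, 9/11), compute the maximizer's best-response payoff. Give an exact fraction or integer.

r1: (-4)·(2/11) + (3)·(9/11) = 19/11.
r2: (6)·(2/11) + (2)·(9/11) = 30/11.
r3: (0)·(2/11) + (9)·(9/11) = 81/11.
r4: (2)·(2/11) + (2)·(9/11) = 2.
The best pure response is r3 with expected payoff 81/11.

81/11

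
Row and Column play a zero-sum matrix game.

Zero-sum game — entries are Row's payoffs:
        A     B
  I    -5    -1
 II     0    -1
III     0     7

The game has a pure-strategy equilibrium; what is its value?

Row minima: -5, -1, 0 → Row's maximin is 0.
Column maxima: 0, 7 → Column's minimax is 0.
They coincide at (III, A), so the value is 0.

0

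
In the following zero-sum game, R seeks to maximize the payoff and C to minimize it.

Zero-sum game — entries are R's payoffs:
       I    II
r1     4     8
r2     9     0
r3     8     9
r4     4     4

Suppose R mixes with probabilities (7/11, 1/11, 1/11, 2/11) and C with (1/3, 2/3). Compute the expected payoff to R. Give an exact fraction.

Against (1/3, 2/3), each row's expected payoff is r1: 20/3; r2: 3; r3: 26/3; r4: 4.
Taking the (7/11, 1/11, 1/11, 2/11)-weighted average: (7/11)·(20/3) + (1/11)·(3) + (1/11)·(26/3) + (2/11)·(4) = 199/33.

199/33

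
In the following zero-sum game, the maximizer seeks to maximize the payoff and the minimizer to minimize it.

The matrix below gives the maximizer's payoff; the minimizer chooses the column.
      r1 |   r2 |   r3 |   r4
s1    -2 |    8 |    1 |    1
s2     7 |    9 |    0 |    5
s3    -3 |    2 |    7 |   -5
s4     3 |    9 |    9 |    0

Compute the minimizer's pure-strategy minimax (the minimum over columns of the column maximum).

The worst case (largest entry) in each column is r1: 7, r2: 9, r3: 9, r4: 5.
The best (smallest) of these is 5.

5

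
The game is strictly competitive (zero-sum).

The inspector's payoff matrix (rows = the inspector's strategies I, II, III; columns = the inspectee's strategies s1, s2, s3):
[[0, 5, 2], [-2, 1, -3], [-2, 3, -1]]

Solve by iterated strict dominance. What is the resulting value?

0

Row III is strictly dominated by row I (0>-2, 5>3, 2>-1); eliminate III.
Column s2 is strictly dominated by s1 for the inspectee (0<5, -2<1); eliminate s2.
Row II is strictly dominated by row I (0>-2, 2>-3); eliminate II.
Column s3 is strictly dominated by s1 for the inspectee (0<2); eliminate s3.
Only (I, s1) remains, with payoff 0.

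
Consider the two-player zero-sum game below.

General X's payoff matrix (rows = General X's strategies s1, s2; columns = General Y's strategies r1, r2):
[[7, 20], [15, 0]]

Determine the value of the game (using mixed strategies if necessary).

Row minima are 7 and 0, so General X's maximin is 7; column maxima are 15 and 20, so General Y's minimax is 15. These differ, so the equilibrium is in mixed strategies.
Let General X play s1 with probability p. General Y is indifferent when 7p + 15(1−p) = 20p, giving p = 15/28.
Let General Y play r1 with probability q. General X is indifferent when 7q + 20(1−q) = 15q, giving q = 5/7.
The value is 7·(5/7) + (20)·(2/7) = 75/7.

75/7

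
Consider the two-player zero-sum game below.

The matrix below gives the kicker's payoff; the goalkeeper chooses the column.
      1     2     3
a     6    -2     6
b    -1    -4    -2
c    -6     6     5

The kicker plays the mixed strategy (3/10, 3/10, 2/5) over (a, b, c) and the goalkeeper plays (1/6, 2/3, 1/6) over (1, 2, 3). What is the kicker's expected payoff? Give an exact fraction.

47/60

Against (1/6, 2/3, 1/6), each row's expected payoff is a: 2/3; b: -19/6; c: 23/6.
Taking the (3/10, 3/10, 2/5)-weighted average: (3/10)·(2/3) + (3/10)·(-19/6) + (2/5)·(23/6) = 47/60.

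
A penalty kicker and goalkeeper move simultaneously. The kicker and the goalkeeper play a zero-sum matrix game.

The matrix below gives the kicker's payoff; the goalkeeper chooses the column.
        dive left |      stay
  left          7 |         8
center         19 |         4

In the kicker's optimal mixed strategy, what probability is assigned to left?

15/16

Row minima are 7 and 4, so the kicker's maximin is 7; column maxima are 19 and 8, so the goalkeeper's minimax is 8. These differ, so the equilibrium is in mixed strategies.
Let the kicker play left with probability p. The goalkeeper is indifferent when 7p + 19(1−p) = 8p + 4(1−p), giving p = 15/16.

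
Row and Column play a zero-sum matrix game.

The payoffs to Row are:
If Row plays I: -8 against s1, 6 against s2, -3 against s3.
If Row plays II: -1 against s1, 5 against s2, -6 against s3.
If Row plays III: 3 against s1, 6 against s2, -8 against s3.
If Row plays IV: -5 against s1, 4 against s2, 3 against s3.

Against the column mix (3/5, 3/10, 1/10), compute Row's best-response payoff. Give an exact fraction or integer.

I: (-8)·(3/5) + (6)·(3/10) + (-3)·(1/10) = -33/10.
II: (-1)·(3/5) + (5)·(3/10) + (-6)·(1/10) = 3/10.
III: (3)·(3/5) + (6)·(3/10) + (-8)·(1/10) = 14/5.
IV: (-5)·(3/5) + (4)·(3/10) + (3)·(1/10) = -3/2.
The best pure response is III with expected payoff 14/5.

14/5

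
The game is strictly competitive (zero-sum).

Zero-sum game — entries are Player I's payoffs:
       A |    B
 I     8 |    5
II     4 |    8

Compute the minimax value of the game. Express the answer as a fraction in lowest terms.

Row minima are 5 and 4, so Player I's maximin is 5; column maxima are 8 and 8, so Player II's minimax is 8. These differ, so the equilibrium is in mixed strategies.
Let Player I play I with probability p. Player II is indifferent when 8p + 4(1−p) = 5p + 8(1−p), giving p = 4/7.
Let Player II play A with probability q. Player I is indifferent when 8q + 5(1−q) = 4q + 8(1−q), giving q = 3/7.
The value is 8·(3/7) + (5)·(4/7) = 44/7.

44/7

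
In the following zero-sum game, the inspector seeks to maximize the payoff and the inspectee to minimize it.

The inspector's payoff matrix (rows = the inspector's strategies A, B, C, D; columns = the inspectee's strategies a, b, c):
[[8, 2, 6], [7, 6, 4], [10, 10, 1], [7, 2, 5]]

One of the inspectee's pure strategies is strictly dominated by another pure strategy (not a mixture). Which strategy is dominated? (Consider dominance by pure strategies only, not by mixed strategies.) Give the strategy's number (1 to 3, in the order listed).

The inspectee prefers columns that give the inspector less. Compare a with c: 6 < 8, 4 < 7, 1 < 10, 5 < 7.
So c strictly dominates a for the inspectee; a is strictly dominated.

1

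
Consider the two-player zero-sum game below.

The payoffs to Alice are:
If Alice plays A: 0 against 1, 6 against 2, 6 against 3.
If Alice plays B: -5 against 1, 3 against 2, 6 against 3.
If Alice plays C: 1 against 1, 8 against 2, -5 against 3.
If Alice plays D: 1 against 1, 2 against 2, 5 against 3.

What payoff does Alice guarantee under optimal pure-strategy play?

Row minima: 0, -5, -5, 1 → Alice's maximin is 1.
Column maxima: 1, 8, 6 → Bob's minimax is 1.
They coincide at (D, 1), so the value is 1.

1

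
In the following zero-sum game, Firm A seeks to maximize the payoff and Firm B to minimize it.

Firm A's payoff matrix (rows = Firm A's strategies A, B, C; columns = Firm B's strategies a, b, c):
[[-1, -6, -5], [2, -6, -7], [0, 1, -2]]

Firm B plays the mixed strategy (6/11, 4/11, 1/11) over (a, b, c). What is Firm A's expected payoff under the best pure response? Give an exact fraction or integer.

2/11

A: (-1)·(6/11) + (-6)·(4/11) + (-5)·(1/11) = -35/11.
B: (2)·(6/11) + (-6)·(4/11) + (-7)·(1/11) = -19/11.
C: (0)·(6/11) + (1)·(4/11) + (-2)·(1/11) = 2/11.
The best pure response is C with expected payoff 2/11.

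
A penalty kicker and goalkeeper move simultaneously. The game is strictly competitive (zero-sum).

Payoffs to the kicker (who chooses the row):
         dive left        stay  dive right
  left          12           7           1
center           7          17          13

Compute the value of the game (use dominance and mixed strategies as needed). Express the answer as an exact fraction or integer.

Column stay is strictly dominated by dive right for the goalkeeper (it gives the kicker more in every row).
The remaining 2×2 game on (left, center) × (dive left, dive right) has no saddle point. Let the kicker play left with probability p; indifference gives 12p + 7(1−p) = p + 13(1−p), so p = 6/17.
Similarly the goalkeeper's optimal q on dive left is 12/17, and the value is 12·(12/17) + (1)·(5/17) = 149/17.

149/17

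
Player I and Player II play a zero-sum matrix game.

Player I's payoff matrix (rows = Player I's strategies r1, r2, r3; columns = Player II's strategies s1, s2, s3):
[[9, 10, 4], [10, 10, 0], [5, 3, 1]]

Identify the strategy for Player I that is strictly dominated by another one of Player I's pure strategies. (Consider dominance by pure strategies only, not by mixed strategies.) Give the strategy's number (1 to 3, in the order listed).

3

Compare r3 with r1: 9 > 5, 10 > 3, 4 > 1.
So r1 strictly dominates r3 for Player I; r3 is strictly dominated.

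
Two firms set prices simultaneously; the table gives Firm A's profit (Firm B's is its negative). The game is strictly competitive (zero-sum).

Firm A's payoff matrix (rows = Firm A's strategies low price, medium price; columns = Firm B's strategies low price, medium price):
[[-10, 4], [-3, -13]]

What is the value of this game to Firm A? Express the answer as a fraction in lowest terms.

-71/12

Row minima are -10 and -13, so Firm A's maximin is -10; column maxima are -3 and 4, so Firm B's minimax is -3. These differ, so the equilibrium is in mixed strategies.
Let Firm A play low price with probability p. Firm B is indifferent when −10p − 3(1−p) = 4p − 13(1−p), giving p = 5/12.
Let Firm B play low price with probability q. Firm A is indifferent when −10q + 4(1−q) = −3q − 13(1−q), giving q = 17/24.
The value is -10·(17/24) + (4)·(7/24) = -71/12.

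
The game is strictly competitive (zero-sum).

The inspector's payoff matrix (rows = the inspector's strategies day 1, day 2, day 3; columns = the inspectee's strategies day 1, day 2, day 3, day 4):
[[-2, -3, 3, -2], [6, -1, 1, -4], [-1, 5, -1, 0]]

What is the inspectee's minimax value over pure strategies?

0

The worst case (largest entry) in each column is day 1: 6, day 2: 5, day 3: 3, day 4: 0.
The best (smallest) of these is 0.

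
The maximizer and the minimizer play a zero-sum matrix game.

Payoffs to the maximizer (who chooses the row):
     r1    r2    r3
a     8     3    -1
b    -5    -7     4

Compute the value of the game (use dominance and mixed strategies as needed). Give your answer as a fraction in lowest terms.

1/3

Column r1 is strictly dominated by r2 for the minimizer (it gives the maximizer more in every row).
The remaining 2×2 game on (a, b) × (r2, r3) has no saddle point. Let the maximizer play a with probability p; indifference gives 3p − 7(1−p) = −p + 4(1−p), so p = 11/15.
Similarly the minimizer's optimal q on r2 is 1/3, and the value is 3·(1/3) + (-1)·(2/3) = 1/3.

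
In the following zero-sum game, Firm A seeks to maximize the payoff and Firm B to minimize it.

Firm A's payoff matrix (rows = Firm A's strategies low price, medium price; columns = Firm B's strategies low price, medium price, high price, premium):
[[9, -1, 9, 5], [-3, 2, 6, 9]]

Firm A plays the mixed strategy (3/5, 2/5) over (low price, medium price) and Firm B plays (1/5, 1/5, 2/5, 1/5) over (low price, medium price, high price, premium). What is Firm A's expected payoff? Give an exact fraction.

Against (1/5, 1/5, 2/5, 1/5), each row's expected payoff is low price: 31/5; medium price: 4.
Taking the (3/5, 2/5)-weighted average: (3/5)·(31/5) + (2/5)·(4) = 133/25.

133/25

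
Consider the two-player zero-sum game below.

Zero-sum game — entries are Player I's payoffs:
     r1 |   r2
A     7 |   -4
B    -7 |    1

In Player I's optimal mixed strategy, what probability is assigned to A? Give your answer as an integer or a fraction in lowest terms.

8/19

Row minima are -4 and -7, so Player I's maximin is -4; column maxima are 7 and 1, so Player II's minimax is 1. These differ, so the equilibrium is in mixed strategies.
Let Player I play A with probability p. Player II is indifferent when 7p − 7(1−p) = −4p + (1−p), giving p = 8/19.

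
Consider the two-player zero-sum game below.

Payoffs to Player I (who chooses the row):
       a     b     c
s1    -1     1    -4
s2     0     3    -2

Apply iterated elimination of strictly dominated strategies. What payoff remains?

Column b is strictly dominated by a for Player II (-1<1, 0<3); eliminate b.
Row s1 is strictly dominated by row s2 (0>-1, -2>-4); eliminate s1.
Column a is strictly dominated by c for Player II (-2<0); eliminate a.
Only (s2, c) remains, with payoff -2.

-2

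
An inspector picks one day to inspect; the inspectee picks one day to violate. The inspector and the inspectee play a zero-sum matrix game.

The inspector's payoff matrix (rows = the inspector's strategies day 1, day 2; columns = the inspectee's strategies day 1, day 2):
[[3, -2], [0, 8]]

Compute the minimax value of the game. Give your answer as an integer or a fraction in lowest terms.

24/13

Row minima are -2 and 0, so the inspector's maximin is 0; column maxima are 3 and 8, so the inspectee's minimax is 3. These differ, so the equilibrium is in mixed strategies.
Let the inspector play day 1 with probability p. The inspectee is indifferent when 3p = −2p + 8(1−p), giving p = 8/13.
Let the inspectee play day 1 with probability q. The inspector is indifferent when 3q − 2(1−q) = 8(1−q), giving q = 10/13.
The value is 3·(10/13) + (-2)·(3/13) = 24/13.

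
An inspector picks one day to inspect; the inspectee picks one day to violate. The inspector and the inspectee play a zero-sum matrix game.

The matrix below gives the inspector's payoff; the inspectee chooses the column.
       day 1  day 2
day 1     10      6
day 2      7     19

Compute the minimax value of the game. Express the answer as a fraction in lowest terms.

Row minima are 6 and 7, so the inspector's maximin is 7; column maxima are 10 and 19, so the inspectee's minimax is 10. These differ, so the equilibrium is in mixed strategies.
Let the inspector play day 1 with probability p. The inspectee is indifferent when 10p + 7(1−p) = 6p + 19(1−p), giving p = 3/4.
Let the inspectee play day 1 with probability q. The inspector is indifferent when 10q + 6(1−q) = 7q + 19(1−q), giving q = 13/16.
The value is 10·(13/16) + (6)·(3/16) = 37/4.

37/4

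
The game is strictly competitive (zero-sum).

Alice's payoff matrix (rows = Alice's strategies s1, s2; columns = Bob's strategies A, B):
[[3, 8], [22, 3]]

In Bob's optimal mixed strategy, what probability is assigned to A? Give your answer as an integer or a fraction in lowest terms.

5/24

Row minima are 3 and 3, so Alice's maximin is 3; column maxima are 22 and 8, so Bob's minimax is 8. These differ, so the equilibrium is in mixed strategies.
Let Bob play A with probability q. Alice is indifferent when 3q + 8(1−q) = 22q + 3(1−q), giving q = 5/24.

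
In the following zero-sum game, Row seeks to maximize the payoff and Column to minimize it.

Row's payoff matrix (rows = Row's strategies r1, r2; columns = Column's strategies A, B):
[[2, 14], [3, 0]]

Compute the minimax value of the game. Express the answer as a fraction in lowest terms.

Row minima are 2 and 0, so Row's maximin is 2; column maxima are 3 and 14, so Column's minimax is 3. These differ, so the equilibrium is in mixed strategies.
Let Row play r1 with probability p. Column is indifferent when 2p + 3(1−p) = 14p, giving p = 1/5.
Let Column play A with probability q. Row is indifferent when 2q + 14(1−q) = 3q, giving q = 14/15.
The value is 2·(14/15) + (14)·(1/15) = 14/5.

14/5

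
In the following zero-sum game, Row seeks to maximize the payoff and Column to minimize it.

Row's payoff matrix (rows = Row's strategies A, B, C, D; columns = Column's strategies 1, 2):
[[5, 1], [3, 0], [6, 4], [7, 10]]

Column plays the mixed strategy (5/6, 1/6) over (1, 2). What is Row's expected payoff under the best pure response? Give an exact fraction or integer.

15/2

A: (5)·(5/6) + (1)·(1/6) = 13/3.
B: (3)·(5/6) + (0)·(1/6) = 5/2.
C: (6)·(5/6) + (4)·(1/6) = 17/3.
D: (7)·(5/6) + (10)·(1/6) = 15/2.
The best pure response is D with expected payoff 15/2.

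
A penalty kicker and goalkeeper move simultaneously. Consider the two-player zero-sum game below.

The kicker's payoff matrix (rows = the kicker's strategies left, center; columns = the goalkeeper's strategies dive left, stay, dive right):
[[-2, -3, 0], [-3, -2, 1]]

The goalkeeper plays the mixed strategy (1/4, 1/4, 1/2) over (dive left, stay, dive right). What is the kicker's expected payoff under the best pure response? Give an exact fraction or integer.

-3/4

left: (-2)·(1/4) + (-3)·(1/4) + (0)·(1/2) = -5/4.
center: (-3)·(1/4) + (-2)·(1/4) + (1)·(1/2) = -3/4.
The best pure response is center with expected payoff -3/4.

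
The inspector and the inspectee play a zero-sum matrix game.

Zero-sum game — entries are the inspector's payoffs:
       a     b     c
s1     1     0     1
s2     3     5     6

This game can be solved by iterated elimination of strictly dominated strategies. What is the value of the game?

3

Column c is strictly dominated by b for the inspectee (0<1, 5<6); eliminate c.
Row s1 is strictly dominated by row s2 (3>1, 5>0); eliminate s1.
Column b is strictly dominated by a for the inspectee (3<5); eliminate b.
Only (s2, a) remains, with payoff 3.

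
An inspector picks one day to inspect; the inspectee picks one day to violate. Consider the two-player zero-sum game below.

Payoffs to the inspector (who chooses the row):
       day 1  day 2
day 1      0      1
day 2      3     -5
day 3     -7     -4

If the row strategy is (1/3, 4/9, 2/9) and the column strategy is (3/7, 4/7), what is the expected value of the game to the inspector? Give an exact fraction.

Against (3/7, 4/7), each row's expected payoff is day 1: 4/7; day 2: -11/7; day 3: -37/7.
Taking the (1/3, 4/9, 2/9)-weighted average: (1/3)·(4/7) + (4/9)·(-11/7) + (2/9)·(-37/7) = -106/63.

-106/63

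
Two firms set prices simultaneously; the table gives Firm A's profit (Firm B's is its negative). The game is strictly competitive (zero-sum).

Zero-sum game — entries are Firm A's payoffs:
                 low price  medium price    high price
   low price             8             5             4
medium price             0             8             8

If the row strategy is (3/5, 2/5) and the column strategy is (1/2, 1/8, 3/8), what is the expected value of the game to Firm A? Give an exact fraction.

Against (1/2, 1/8, 3/8), each row's expected payoff is low price: 49/8; medium price: 4.
Taking the (3/5, 2/5)-weighted average: (3/5)·(49/8) + (2/5)·(4) = 211/40.

211/40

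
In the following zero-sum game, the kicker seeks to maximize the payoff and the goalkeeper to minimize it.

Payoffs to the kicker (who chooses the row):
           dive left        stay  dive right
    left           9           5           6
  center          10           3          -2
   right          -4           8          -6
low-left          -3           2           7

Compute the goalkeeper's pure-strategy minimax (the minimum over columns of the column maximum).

7

The worst case (largest entry) in each column is dive left: 10, stay: 8, dive right: 7.
The best (smallest) of these is 7.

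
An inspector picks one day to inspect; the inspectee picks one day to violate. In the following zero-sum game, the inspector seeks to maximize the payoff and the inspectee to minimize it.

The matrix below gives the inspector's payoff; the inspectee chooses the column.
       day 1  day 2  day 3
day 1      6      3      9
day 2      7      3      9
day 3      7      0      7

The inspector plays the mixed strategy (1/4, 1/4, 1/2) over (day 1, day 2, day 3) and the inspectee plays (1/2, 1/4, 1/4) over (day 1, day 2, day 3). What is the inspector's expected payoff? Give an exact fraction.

23/4

Against (1/2, 1/4, 1/4), each row's expected payoff is day 1: 6; day 2: 13/2; day 3: 21/4.
Taking the (1/4, 1/4, 1/2)-weighted average: (1/4)·(6) + (1/4)·(13/2) + (1/2)·(21/4) = 23/4.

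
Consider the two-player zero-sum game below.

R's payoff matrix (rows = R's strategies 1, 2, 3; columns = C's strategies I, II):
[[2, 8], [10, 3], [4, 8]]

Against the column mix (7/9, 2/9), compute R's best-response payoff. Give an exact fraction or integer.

1: (2)·(7/9) + (8)·(2/9) = 10/3.
2: (10)·(7/9) + (3)·(2/9) = 76/9.
3: (4)·(7/9) + (8)·(2/9) = 44/9.
The best pure response is 2 with expected payoff 76/9.

76/9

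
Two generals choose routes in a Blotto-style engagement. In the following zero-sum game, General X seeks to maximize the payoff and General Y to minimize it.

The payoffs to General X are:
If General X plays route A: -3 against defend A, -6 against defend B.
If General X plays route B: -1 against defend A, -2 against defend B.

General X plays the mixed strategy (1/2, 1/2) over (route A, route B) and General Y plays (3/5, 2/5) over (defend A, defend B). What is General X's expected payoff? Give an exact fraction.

Against (3/5, 2/5), each row's expected payoff is route A: -21/5; route B: -7/5.
Taking the (1/2, 1/2)-weighted average: (1/2)·(-21/5) + (1/2)·(-7/5) = -14/5.

-14/5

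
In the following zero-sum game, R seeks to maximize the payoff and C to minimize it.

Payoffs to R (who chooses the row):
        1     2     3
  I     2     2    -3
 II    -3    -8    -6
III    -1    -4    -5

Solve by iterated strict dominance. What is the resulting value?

-3

Row II is strictly dominated by row I (2>-3, 2>-8, -3>-6); eliminate II.
Column 2 is strictly dominated by 3 for C (-3<2, -5<-4); eliminate 2.
Column 1 is strictly dominated by 3 for C (-3<2, -5<-1); eliminate 1.
Row III is strictly dominated by row I (-3>-5); eliminate III.
Only (I, 3) remains, with payoff -3.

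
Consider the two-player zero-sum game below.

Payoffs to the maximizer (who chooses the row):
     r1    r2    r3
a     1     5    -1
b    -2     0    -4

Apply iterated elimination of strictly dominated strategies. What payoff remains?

-1

Row b is strictly dominated by row a (1>-2, 5>0, -1>-4); eliminate b.
Column r2 is strictly dominated by r1 for the minimizer (1<5); eliminate r2.
Column r1 is strictly dominated by r3 for the minimizer (-1<1); eliminate r1.
Only (a, r3) remains, with payoff -1.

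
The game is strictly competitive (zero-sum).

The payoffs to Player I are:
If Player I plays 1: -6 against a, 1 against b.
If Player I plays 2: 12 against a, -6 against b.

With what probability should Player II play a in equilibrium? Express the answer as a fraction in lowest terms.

Row minima are -6 and -6, so Player I's maximin is -6; column maxima are 12 and 1, so Player II's minimax is 1. These differ, so the equilibrium is in mixed strategies.
Let Player II play a with probability q. Player I is indifferent when −6q + (1−q) = 12q − 6(1−q), giving q = 7/25.

7/25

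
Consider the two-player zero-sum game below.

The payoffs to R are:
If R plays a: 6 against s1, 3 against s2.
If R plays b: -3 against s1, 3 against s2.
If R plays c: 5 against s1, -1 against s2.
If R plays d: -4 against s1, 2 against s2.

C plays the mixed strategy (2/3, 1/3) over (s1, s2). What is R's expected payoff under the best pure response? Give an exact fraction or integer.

a: (6)·(2/3) + (3)·(1/3) = 5.
b: (-3)·(2/3) + (3)·(1/3) = -1.
c: (5)·(2/3) + (-1)·(1/3) = 3.
d: (-4)·(2/3) + (2)·(1/3) = -2.
The best pure response is a with expected payoff 5.

5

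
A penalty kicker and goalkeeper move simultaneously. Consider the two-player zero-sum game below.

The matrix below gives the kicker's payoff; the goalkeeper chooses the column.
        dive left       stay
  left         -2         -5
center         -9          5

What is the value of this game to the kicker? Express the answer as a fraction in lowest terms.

-55/17

Row minima are -5 and -9, so the kicker's maximin is -5; column maxima are -2 and 5, so the goalkeeper's minimax is -2. These differ, so the equilibrium is in mixed strategies.
Let the kicker play left with probability p. The goalkeeper is indifferent when −2p − 9(1−p) = −5p + 5(1−p), giving p = 14/17.
Let the goalkeeper play dive left with probability q. The kicker is indifferent when −2q − 5(1−q) = −9q + 5(1−q), giving q = 10/17.
The value is -2·(10/17) + (-5)·(7/17) = -55/17.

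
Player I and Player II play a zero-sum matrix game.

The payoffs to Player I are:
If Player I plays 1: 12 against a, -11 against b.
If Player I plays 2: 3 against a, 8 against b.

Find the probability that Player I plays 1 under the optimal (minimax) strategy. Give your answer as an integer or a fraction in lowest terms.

5/28

Row minima are -11 and 3, so Player I's maximin is 3; column maxima are 12 and 8, so Player II's minimax is 8. These differ, so the equilibrium is in mixed strategies.
Let Player I play 1 with probability p. Player II is indifferent when 12p + 3(1−p) = −11p + 8(1−p), giving p = 5/28.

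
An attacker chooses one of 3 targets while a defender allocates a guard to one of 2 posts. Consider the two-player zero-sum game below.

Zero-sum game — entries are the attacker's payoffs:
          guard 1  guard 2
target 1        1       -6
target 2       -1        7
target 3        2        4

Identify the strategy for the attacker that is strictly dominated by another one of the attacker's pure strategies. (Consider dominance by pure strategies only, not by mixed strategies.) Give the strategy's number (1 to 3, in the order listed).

Compare target 1 with target 3: 2 > 1, 4 > -6.
So target 3 strictly dominates target 1 for the attacker; target 1 is strictly dominated.

1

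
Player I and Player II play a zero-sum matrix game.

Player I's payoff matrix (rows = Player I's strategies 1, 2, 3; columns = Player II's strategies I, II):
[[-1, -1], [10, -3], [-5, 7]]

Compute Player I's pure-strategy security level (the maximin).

-1

The worst-case payoff for each row is 1: -1, 2: -3, 3: -5.
The best of these is -1.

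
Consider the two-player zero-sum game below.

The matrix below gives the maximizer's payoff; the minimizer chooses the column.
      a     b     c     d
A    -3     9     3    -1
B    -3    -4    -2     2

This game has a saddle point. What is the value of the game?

-3

Row minima: -3, -4 → the maximizer's maximin is -3.
Column maxima: -3, 9, 3, 2 → the minimizer's minimax is -3.
They coincide at (A, a), so the value is -3.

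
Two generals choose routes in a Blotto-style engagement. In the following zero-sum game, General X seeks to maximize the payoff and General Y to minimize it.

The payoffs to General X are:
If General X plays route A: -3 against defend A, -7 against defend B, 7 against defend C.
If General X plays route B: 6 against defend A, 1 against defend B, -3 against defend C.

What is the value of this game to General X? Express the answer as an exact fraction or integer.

Column defend A is strictly dominated by defend B for General Y (it gives General X more in every row).
The remaining 2×2 game on (route A, route B) × (defend B, defend C) has no saddle point. Let General X play route A with probability p; indifference gives −7p + (1−p) = 7p − 3(1−p), so p = 2/9.
Similarly General Y's optimal q on defend B is 5/9, and the value is -7·(5/9) + (7)·(4/9) = -7/9.

-7/9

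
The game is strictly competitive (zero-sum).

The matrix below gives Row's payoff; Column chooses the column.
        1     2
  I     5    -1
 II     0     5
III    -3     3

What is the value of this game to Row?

Row III is strictly dominated by row II, so Row never plays it.
The remaining 2×2 game on (I, II) × (1, 2) has no saddle point. Let Row play I with probability p; indifference gives 5p = −p + 5(1−p), so p = 5/11.
Similarly Column's optimal q on 1 is 6/11, and the value is 5·(6/11) + (-1)·(5/11) = 25/11.

25/11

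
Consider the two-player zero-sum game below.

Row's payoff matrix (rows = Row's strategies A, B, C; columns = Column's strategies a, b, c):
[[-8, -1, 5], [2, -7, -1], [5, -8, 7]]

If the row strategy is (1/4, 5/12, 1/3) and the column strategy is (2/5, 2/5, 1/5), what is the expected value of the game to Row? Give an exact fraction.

-3/2

Against (2/5, 2/5, 1/5), each row's expected payoff is A: -13/5; B: -11/5; C: 1/5.
Taking the (1/4, 5/12, 1/3)-weighted average: (1/4)·(-13/5) + (5/12)·(-11/5) + (1/3)·(1/5) = -3/2.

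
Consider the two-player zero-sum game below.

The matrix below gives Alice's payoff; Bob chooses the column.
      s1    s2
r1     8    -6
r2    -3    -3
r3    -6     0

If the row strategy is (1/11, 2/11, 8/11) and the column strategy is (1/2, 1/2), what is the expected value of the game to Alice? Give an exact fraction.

Against (1/2, 1/2), each row's expected payoff is r1: 1; r2: -3; r3: -3.
Taking the (1/11, 2/11, 8/11)-weighted average: (1/11)·(1) + (2/11)·(-3) + (8/11)·(-3) = -29/11.

-29/11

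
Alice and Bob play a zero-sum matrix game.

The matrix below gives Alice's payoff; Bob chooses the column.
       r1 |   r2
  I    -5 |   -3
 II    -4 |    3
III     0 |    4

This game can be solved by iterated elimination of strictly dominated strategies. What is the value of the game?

Row II is strictly dominated by row III (0>-4, 4>3); eliminate II.
Row I is strictly dominated by row III (0>-5, 4>-3); eliminate I.
Column r2 is strictly dominated by r1 for Bob (0<4); eliminate r2.
Only (III, r1) remains, with payoff 0.

0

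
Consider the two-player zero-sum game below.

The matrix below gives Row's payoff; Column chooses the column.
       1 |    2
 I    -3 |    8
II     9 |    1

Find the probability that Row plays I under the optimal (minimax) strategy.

8/19

Row minima are -3 and 1, so Row's maximin is 1; column maxima are 9 and 8, so Column's minimax is 8. These differ, so the equilibrium is in mixed strategies.
Let Row play I with probability p. Column is indifferent when −3p + 9(1−p) = 8p + (1−p), giving p = 8/19.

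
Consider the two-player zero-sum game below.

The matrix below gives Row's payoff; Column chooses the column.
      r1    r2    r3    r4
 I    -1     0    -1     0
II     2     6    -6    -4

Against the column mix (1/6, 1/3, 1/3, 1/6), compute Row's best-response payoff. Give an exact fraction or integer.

-1/3

I: (-1)·(1/6) + (0)·(1/3) + (-1)·(1/3) + (0)·(1/6) = -1/2.
II: (2)·(1/6) + (6)·(1/3) + (-6)·(1/3) + (-4)·(1/6) = -1/3.
The best pure response is II with expected payoff -1/3.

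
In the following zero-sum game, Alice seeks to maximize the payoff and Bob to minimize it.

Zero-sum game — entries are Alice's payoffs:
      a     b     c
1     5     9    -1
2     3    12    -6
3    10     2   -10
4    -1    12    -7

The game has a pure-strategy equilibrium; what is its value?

Row minima: -1, -6, -10, -7 → Alice's maximin is -1.
Column maxima: 10, 12, -1 → Bob's minimax is -1.
They coincide at (1, c), so the value is -1.

-1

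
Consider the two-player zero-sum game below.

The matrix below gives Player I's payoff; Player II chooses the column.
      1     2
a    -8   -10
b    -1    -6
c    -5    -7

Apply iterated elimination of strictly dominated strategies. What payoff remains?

-6

Row a is strictly dominated by row b (-1>-8, -6>-10); eliminate a.
Column 1 is strictly dominated by 2 for Player II (-6<-1, -7<-5); eliminate 1.
Row c is strictly dominated by row b (-6>-7); eliminate c.
Only (b, 2) remains, with payoff -6.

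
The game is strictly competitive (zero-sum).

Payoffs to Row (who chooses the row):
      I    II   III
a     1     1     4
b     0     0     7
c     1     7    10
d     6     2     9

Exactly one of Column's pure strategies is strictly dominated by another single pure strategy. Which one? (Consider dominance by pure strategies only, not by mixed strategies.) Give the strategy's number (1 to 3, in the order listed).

3

Column prefers columns that give Row less. Compare III with I: 1 < 4, 0 < 7, 1 < 10, 6 < 9.
So I strictly dominates III for Column; III is strictly dominated.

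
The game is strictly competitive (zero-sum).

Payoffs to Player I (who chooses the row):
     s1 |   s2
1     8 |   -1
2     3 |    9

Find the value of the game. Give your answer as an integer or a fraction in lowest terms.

5

Row minima are -1 and 3, so Player I's maximin is 3; column maxima are 8 and 9, so Player II's minimax is 8. These differ, so the equilibrium is in mixed strategies.
Let Player I play 1 with probability p. Player II is indifferent when 8p + 3(1−p) = −p + 9(1−p), giving p = 2/5.
Let Player II play s1 with probability q. Player I is indifferent when 8q − (1−q) = 3q + 9(1−q), giving q = 2/3.
The value is 8·(2/3) + (-1)·(1/3) = 5.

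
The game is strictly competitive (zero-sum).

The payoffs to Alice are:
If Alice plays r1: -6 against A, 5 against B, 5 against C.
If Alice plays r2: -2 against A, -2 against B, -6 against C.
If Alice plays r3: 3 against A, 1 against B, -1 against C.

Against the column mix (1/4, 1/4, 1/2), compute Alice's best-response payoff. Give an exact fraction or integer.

r1: (-6)·(1/4) + (5)·(1/4) + (5)·(1/2) = 9/4.
r2: (-2)·(1/4) + (-2)·(1/4) + (-6)·(1/2) = -4.
r3: (3)·(1/4) + (1)·(1/4) + (-1)·(1/2) = 1/2.
The best pure response is r1 with expected payoff 9/4.

9/4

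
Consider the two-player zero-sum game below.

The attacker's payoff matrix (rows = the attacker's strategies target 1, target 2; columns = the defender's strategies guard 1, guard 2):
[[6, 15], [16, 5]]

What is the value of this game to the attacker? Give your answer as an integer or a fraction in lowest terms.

21/2

Row minima are 6 and 5, so the attacker's maximin is 6; column maxima are 16 and 15, so the defender's minimax is 15. These differ, so the equilibrium is in mixed strategies.
Let the attacker play target 1 with probability p. The defender is indifferent when 6p + 16(1−p) = 15p + 5(1−p), giving p = 11/20.
Let the defender play guard 1 with probability q. The attacker is indifferent when 6q + 15(1−q) = 16q + 5(1−q), giving q = 1/2.
The value is 6·(1/2) + (15)·(1/2) = 21/2.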